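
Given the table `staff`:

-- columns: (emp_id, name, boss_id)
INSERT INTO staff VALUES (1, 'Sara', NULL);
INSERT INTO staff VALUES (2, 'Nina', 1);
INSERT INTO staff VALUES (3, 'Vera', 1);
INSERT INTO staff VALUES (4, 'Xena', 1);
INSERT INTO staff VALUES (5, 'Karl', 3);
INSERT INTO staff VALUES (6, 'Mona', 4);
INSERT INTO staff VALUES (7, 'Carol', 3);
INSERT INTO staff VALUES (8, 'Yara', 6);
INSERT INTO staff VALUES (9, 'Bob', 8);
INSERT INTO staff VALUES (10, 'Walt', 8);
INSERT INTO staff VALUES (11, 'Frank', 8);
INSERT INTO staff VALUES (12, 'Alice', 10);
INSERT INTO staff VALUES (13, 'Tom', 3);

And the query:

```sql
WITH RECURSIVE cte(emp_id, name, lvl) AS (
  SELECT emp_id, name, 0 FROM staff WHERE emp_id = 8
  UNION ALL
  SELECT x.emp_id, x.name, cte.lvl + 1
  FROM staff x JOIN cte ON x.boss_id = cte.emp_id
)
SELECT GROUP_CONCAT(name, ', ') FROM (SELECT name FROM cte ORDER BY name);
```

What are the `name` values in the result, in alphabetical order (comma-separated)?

Alice, Bob, Frank, Walt, Yara

Base: emp_id=8 (Yara) at lvl 0.
Iteration 1: rows with boss_id in {8} -> Bob (id 9, lvl 1), Walt (id 10, lvl 1), Frank (id 11, lvl 1).
Iteration 2: rows with boss_id in {9,10,11} -> Alice (id 12, lvl 2).
Iteration 3: no rows with boss_id in {12}; recursion stops.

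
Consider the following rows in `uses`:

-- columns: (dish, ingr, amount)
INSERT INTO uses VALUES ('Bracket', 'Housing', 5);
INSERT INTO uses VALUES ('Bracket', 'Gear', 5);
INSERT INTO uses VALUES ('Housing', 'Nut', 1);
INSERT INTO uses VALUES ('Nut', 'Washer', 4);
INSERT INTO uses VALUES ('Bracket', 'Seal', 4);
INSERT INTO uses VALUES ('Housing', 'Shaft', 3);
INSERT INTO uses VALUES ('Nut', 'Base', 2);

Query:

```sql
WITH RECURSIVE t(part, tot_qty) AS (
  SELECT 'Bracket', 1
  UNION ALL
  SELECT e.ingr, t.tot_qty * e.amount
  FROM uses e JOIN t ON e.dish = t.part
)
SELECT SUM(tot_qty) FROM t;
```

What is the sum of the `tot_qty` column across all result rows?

65

Base: (Bracket, tot_qty=1).
Iteration 1: components of {Bracket} -> Gear = 1*5 = 5, Housing = 1*5 = 5, Seal = 1*4 = 4.
Iteration 2: components of {Gear,Housing,Seal} -> Nut = 5*1 = 5, Shaft = 5*3 = 15.
Iteration 3: components of {Nut,Shaft} -> Base = 5*2 = 10, Washer = 5*4 = 20.
Iteration 4: no further components; recursion stops.
SUM(tot_qty) = 1 + 5 + 5 + 4 + 5 + 15 + 20 + 10 = 65.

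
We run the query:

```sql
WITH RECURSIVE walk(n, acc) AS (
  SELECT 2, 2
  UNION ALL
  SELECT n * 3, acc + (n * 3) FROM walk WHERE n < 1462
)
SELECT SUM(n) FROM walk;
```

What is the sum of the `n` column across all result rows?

Base: n=2, acc=2.
Iteration 1: 2 < 1462 holds -> n = 2 * 3 = 6, acc = 2 + 6 = 8.
Iteration 2: 6 < 1462 holds -> n = 6 * 3 = 18, acc = 8 + 18 = 26.
Iteration 3: 18 < 1462 holds -> n = 18 * 3 = 54, acc = 26 + 54 = 80.
Iteration 4: 54 < 1462 holds -> n = 54 * 3 = 162, acc = 80 + 162 = 242.
Iteration 5: 162 < 1462 holds -> n = 162 * 3 = 486, acc = 242 + 486 = 728.
Iteration 6: 486 < 1462 holds -> n = 486 * 3 = 1458, acc = 728 + 1458 = 2186.
Iteration 7: 1458 < 1462 holds -> n = 1458 * 3 = 4374, acc = 2186 + 4374 = 6560.
Iteration 8: 4374 < 1462 fails; recursion stops.
SUM(n) = 2 + 6 + 18 + 54 + 162 + 486 + 1458 + 4374 = 6560.

6560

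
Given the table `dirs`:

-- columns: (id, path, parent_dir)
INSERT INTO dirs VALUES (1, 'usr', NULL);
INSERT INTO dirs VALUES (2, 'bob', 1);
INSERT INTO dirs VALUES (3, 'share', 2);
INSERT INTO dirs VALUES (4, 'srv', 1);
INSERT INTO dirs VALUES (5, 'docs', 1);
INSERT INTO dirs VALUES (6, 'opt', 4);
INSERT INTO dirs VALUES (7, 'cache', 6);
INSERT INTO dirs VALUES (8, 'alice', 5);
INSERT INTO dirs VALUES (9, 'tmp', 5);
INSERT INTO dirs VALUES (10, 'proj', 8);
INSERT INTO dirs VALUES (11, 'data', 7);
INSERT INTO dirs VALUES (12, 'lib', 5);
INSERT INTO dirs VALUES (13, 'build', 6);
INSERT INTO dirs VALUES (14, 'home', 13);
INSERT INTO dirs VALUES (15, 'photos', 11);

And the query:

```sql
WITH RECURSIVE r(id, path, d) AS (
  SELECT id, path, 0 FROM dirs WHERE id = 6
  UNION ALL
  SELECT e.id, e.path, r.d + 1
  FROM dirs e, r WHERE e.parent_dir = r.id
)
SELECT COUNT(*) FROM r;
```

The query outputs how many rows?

6

Base: id=6 (opt) at d 0.
Iteration 1: rows with parent_dir in {6} -> cache (id 7, d 1), build (id 13, d 1).
Iteration 2: rows with parent_dir in {7,13} -> data (id 11, d 2), home (id 14, d 2).
Iteration 3: rows with parent_dir in {11,14} -> photos (id 15, d 3).
Iteration 4: no rows with parent_dir in {15}; recursion stops.
Total rows emitted: 6.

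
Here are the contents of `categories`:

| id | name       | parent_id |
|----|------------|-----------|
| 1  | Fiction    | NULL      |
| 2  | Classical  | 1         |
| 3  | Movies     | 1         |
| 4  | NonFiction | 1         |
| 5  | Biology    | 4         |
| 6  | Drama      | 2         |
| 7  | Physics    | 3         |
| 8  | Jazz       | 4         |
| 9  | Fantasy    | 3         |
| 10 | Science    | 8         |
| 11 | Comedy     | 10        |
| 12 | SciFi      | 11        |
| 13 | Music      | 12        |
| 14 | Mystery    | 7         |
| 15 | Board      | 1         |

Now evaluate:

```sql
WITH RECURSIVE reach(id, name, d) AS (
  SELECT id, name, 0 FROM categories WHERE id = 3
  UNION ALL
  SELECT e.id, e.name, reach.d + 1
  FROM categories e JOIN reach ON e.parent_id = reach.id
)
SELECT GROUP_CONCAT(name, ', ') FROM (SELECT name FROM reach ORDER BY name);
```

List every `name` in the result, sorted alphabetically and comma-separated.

Fantasy, Movies, Mystery, Physics

Base: id=3 (Movies) at d 0.
Iteration 1: rows with parent_id in {3} -> Physics (id 7, d 1), Fantasy (id 9, d 1).
Iteration 2: rows with parent_id in {7,9} -> Mystery (id 14, d 2).
Iteration 3: no rows with parent_id in {14}; recursion stops.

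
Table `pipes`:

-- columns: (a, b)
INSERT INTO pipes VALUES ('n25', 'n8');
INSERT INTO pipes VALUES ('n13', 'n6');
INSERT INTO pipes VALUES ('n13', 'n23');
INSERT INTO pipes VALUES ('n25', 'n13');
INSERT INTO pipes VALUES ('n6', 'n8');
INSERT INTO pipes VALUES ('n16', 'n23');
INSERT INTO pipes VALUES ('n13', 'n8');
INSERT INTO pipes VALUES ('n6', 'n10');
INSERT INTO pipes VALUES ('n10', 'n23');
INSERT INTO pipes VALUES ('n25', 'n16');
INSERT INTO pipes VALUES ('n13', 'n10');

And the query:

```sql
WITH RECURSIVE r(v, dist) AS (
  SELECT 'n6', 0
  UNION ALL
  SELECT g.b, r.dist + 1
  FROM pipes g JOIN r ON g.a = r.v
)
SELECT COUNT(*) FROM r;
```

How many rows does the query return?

Base: (n6, dist=0).
Iteration 1: edges from {n6} -> (n10, dist=1), (n8, dist=1).
Iteration 2: edges from {n10,n8} -> (n23, dist=2).
Iteration 3: no outgoing edges from {n23}; recursion stops.
Total rows emitted: 4.

4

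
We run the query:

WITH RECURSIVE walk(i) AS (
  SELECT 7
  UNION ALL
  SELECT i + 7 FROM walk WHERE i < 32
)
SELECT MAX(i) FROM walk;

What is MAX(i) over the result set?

35

Base: i=7.
Iteration 1: 7 < 32 holds -> i = 7 + 7 = 14.
Iteration 2: 14 < 32 holds -> i = 14 + 7 = 21.
Iteration 3: 21 < 32 holds -> i = 21 + 7 = 28.
Iteration 4: 28 < 32 holds -> i = 28 + 7 = 35.
Iteration 5: 35 < 32 fails; recursion stops.
i values: 7, 14, 21, 28, 35; the maximum is 35.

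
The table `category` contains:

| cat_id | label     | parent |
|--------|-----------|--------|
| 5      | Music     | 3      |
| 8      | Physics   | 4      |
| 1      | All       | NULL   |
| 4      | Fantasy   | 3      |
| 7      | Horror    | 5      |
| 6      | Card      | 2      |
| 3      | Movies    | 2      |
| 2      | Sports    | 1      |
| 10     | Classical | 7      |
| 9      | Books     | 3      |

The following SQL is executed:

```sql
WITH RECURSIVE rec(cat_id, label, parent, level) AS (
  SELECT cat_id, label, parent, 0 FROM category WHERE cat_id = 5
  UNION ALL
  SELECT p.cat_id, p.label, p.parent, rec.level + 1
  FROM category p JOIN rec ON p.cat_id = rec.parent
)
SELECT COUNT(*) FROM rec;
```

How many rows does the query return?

Base: cat_id=5 (Music), parent=3, level 0.
Iteration 1: join on cat_id=3 -> Movies (id 3, parent=2, level 1).
Iteration 2: join on cat_id=2 -> Sports (id 2, parent=1, level 2).
Iteration 3: join on cat_id=1 -> All (id 1, parent=NULL, level 3).
Iteration 4: parent is NULL; no match; recursion stops.
Total rows emitted: 4.

4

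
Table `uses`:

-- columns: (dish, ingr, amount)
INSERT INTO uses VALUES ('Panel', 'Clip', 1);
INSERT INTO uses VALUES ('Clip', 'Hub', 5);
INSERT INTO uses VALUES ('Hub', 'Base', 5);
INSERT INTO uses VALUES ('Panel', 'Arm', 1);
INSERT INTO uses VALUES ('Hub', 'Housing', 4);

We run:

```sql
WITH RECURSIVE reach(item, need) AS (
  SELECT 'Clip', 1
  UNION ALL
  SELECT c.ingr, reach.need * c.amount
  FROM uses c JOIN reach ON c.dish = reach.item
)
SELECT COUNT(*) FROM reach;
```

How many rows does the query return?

Base: (Clip, need=1).
Iteration 1: components of {Clip} -> Hub = 1*5 = 5.
Iteration 2: components of {Hub} -> Base = 5*5 = 25, Housing = 5*4 = 20.
Iteration 3: no further components; recursion stops.
Total rows emitted: 4.

4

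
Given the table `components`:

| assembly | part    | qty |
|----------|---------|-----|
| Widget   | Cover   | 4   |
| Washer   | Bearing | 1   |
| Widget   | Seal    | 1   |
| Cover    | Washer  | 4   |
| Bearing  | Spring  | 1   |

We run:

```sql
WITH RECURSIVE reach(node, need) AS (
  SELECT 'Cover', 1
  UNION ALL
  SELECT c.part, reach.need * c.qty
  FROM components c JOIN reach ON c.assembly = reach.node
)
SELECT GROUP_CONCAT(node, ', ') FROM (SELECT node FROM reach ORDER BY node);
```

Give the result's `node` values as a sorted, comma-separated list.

Base: (Cover, need=1).
Iteration 1: components of {Cover} -> Washer = 1*4 = 4.
Iteration 2: components of {Washer} -> Bearing = 4*1 = 4.
Iteration 3: components of {Bearing} -> Spring = 4*1 = 4.
Iteration 4: no further components; recursion stops.

Bearing, Cover, Spring, Washer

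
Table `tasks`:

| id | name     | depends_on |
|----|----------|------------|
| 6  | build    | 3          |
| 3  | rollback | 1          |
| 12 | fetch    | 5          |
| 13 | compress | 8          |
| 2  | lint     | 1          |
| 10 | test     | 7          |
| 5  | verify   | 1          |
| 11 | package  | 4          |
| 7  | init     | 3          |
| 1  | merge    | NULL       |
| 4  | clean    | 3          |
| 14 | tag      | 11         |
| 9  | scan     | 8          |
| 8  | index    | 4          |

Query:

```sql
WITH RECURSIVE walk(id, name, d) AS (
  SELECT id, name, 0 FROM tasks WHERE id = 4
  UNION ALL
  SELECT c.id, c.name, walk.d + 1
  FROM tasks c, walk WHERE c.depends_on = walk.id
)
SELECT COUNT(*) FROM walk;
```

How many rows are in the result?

Base: id=4 (clean) at d 0.
Iteration 1: rows with depends_on in {4} -> index (id 8, d 1), package (id 11, d 1).
Iteration 2: rows with depends_on in {8,11} -> scan (id 9, d 2), compress (id 13, d 2), tag (id 14, d 2).
Iteration 3: no rows with depends_on in {9,13,14}; recursion stops.
Total rows emitted: 6.

6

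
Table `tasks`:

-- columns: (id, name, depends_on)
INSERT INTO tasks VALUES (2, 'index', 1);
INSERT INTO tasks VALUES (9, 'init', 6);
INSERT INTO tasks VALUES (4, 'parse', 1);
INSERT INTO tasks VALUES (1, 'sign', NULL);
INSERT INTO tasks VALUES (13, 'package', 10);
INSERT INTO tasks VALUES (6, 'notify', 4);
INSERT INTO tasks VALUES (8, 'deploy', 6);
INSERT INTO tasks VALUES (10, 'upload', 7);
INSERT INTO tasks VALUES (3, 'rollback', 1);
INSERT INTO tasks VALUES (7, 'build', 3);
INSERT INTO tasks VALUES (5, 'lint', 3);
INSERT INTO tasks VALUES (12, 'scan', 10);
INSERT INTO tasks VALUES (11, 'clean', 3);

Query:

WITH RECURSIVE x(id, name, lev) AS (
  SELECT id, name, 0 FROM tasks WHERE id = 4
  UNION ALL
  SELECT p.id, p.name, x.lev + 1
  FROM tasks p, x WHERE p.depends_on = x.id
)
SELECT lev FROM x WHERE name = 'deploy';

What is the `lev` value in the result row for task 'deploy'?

2

Base: id=4 (parse) at lev 0.
Iteration 1: rows with depends_on in {4} -> notify (id 6, lev 1).
Iteration 2: rows with depends_on in {6} -> deploy (id 8, lev 2), init (id 9, lev 2).
Iteration 3: no rows with depends_on in {8,9}; recursion stops.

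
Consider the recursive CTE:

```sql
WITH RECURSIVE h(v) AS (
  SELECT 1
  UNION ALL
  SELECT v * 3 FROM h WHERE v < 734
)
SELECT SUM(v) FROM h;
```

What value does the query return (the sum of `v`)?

3280

Base: v=1.
Iteration 1: 1 < 734 holds -> v = 1 * 3 = 3.
Iteration 2: 3 < 734 holds -> v = 3 * 3 = 9.
Iteration 3: 9 < 734 holds -> v = 9 * 3 = 27.
Iteration 4: 27 < 734 holds -> v = 27 * 3 = 81.
Iteration 5: 81 < 734 holds -> v = 81 * 3 = 243.
Iteration 6: 243 < 734 holds -> v = 243 * 3 = 729.
Iteration 7: 729 < 734 holds -> v = 729 * 3 = 2187.
Iteration 8: 2187 < 734 fails; recursion stops.
SUM(v) = 1 + 3 + 9 + 27 + 81 + 243 + 729 + 2187 = 3280.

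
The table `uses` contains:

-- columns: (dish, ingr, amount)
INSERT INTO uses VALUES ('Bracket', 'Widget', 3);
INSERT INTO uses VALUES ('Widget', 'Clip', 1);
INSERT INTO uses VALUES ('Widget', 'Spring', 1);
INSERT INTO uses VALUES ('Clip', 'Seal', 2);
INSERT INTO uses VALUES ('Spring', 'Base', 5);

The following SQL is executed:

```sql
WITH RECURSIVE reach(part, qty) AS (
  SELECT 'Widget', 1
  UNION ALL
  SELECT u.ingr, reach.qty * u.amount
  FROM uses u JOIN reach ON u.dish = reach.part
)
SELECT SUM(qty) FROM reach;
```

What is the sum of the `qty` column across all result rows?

Base: (Widget, qty=1).
Iteration 1: components of {Widget} -> Clip = 1*1 = 1, Spring = 1*1 = 1.
Iteration 2: components of {Clip,Spring} -> Base = 1*5 = 5, Seal = 1*2 = 2.
Iteration 3: no further components; recursion stops.
SUM(qty) = 1 + 1 + 1 + 2 + 5 = 10.

10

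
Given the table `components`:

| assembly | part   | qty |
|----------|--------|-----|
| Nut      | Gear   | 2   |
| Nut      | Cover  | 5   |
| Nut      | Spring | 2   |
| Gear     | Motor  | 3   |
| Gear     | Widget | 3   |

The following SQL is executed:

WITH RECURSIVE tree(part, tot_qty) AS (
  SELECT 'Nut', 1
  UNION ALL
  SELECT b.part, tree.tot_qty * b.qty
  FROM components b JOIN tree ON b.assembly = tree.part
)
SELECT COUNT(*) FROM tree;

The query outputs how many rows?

6

Base: (Nut, tot_qty=1).
Iteration 1: components of {Nut} -> Cover = 1*5 = 5, Gear = 1*2 = 2, Spring = 1*2 = 2.
Iteration 2: components of {Cover,Gear,Spring} -> Motor = 2*3 = 6, Widget = 2*3 = 6.
Iteration 3: no further components; recursion stops.
Total rows emitted: 6.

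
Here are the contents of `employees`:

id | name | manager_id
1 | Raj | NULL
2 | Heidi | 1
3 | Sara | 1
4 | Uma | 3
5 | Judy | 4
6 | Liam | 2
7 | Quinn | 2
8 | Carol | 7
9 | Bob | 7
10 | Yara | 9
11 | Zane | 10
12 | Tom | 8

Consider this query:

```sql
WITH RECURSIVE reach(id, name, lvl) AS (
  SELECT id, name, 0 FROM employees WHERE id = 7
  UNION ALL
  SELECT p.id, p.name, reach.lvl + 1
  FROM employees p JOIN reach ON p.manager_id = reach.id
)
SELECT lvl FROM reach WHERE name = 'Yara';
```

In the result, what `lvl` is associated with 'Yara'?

Base: id=7 (Quinn) at lvl 0.
Iteration 1: rows with manager_id in {7} -> Carol (id 8, lvl 1), Bob (id 9, lvl 1).
Iteration 2: rows with manager_id in {8,9} -> Yara (id 10, lvl 2), Tom (id 12, lvl 2).
Iteration 3: rows with manager_id in {10,12} -> Zane (id 11, lvl 3).
Iteration 4: no rows with manager_id in {11}; recursion stops.

2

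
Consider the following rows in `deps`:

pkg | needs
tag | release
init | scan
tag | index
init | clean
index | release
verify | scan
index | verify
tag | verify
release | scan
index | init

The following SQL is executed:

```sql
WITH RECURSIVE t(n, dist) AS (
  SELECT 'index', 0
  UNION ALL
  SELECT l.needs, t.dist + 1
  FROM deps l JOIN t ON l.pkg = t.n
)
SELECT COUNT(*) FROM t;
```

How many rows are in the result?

Base: (index, dist=0).
Iteration 1: edges from {index} -> (init, dist=1), (release, dist=1), (verify, dist=1).
Iteration 2: edges from {init,release,verify} -> (clean, dist=2), (scan, dist=2) x3. [UNION ALL keeps all 4 new rows, including repeats]
Iteration 3: no outgoing edges from {clean,scan}; recursion stops.
Total rows emitted: 8.

8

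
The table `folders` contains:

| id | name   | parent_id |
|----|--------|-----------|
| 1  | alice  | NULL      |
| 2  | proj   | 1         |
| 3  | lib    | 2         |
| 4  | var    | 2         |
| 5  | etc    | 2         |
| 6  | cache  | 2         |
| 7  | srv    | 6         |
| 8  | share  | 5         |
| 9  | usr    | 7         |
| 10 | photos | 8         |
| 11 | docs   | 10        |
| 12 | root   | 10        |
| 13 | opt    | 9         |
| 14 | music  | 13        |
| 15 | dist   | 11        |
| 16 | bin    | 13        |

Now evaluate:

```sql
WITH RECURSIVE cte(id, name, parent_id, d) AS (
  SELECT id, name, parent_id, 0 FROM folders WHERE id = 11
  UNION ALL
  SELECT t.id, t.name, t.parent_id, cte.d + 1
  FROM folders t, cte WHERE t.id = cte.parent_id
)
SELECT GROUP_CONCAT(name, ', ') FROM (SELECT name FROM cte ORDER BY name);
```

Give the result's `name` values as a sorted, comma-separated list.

alice, docs, etc, photos, proj, share

Base: id=11 (docs), parent_id=10, d 0.
Iteration 1: join on id=10 -> photos (id 10, parent_id=8, d 1).
Iteration 2: join on id=8 -> share (id 8, parent_id=5, d 2).
Iteration 3: join on id=5 -> etc (id 5, parent_id=2, d 3).
Iteration 4: join on id=2 -> proj (id 2, parent_id=1, d 4).
Iteration 5: join on id=1 -> alice (id 1, parent_id=NULL, d 5).
Iteration 6: parent_id is NULL; no match; recursion stops.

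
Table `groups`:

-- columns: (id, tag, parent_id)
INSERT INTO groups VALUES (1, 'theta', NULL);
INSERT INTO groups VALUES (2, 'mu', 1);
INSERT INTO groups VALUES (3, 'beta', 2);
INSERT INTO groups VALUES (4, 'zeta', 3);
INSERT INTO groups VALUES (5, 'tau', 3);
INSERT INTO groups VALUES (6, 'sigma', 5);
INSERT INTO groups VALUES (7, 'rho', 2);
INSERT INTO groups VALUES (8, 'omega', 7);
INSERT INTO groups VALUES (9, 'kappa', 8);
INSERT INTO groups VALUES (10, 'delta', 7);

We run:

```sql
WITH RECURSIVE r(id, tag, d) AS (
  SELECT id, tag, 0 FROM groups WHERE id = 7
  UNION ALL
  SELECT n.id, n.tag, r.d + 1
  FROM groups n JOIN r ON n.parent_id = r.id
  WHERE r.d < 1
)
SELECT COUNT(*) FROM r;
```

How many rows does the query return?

3

Base: id=7 (rho) at d 0.
Iteration 1: rows with parent_id in {7} -> omega (id 8, d 1), delta (id 10, d 1).
Iteration 2: d < 1 fails for all current rows; recursion stops.
Total rows emitted: 3.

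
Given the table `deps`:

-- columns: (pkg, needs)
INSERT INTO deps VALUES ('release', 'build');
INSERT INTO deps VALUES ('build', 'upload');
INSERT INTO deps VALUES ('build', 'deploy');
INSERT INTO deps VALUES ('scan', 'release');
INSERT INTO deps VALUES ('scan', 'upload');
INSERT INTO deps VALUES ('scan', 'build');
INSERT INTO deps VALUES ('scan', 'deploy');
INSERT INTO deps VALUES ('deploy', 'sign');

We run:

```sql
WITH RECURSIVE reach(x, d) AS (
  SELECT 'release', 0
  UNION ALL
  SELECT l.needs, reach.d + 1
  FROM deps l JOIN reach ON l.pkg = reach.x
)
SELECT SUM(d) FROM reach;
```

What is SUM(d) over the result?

8

Base: (release, d=0).
Iteration 1: edges from {release} -> (build, d=1).
Iteration 2: edges from {build} -> (deploy, d=2), (upload, d=2).
Iteration 3: edges from {deploy,upload} -> (sign, d=3).
Iteration 4: no outgoing edges from {sign}; recursion stops.
SUM(d) = 0 + 1 + 2 + 2 + 3 = 8.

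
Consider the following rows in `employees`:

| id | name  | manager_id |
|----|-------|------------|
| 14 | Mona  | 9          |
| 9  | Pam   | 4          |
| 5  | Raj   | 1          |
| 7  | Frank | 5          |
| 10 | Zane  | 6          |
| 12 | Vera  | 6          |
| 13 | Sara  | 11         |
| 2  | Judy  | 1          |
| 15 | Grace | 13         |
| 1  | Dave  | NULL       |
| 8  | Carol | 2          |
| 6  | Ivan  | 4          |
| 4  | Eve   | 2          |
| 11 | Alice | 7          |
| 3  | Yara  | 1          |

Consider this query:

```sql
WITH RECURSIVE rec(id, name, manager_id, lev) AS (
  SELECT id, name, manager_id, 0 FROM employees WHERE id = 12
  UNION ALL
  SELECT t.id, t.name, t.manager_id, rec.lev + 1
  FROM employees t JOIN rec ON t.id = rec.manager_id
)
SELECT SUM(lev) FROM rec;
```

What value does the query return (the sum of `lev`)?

Base: id=12 (Vera), manager_id=6, lev 0.
Iteration 1: join on id=6 -> Ivan (id 6, manager_id=4, lev 1).
Iteration 2: join on id=4 -> Eve (id 4, manager_id=2, lev 2).
Iteration 3: join on id=2 -> Judy (id 2, manager_id=1, lev 3).
Iteration 4: join on id=1 -> Dave (id 1, manager_id=NULL, lev 4).
Iteration 5: manager_id is NULL; no match; recursion stops.
SUM(lev) = 0 + 1 + 2 + 3 + 4 = 10.

10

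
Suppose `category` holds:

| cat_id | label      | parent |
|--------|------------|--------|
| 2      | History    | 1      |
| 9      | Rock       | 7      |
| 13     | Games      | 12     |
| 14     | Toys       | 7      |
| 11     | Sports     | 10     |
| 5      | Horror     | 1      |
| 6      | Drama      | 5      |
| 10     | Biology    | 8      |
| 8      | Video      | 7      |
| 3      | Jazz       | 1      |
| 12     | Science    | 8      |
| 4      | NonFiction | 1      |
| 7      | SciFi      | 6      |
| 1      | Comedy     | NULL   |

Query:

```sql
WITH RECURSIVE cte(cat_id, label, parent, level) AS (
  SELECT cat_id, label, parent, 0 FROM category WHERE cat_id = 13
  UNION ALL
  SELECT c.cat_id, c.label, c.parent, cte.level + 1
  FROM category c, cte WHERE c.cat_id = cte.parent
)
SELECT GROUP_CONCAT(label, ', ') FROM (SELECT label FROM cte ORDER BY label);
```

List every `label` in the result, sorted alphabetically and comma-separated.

Base: cat_id=13 (Games), parent=12, level 0.
Iteration 1: join on cat_id=12 -> Science (id 12, parent=8, level 1).
Iteration 2: join on cat_id=8 -> Video (id 8, parent=7, level 2).
Iteration 3: join on cat_id=7 -> SciFi (id 7, parent=6, level 3).
Iteration 4: join on cat_id=6 -> Drama (id 6, parent=5, level 4).
Iteration 5: join on cat_id=5 -> Horror (id 5, parent=1, level 5).
Iteration 6: join on cat_id=1 -> Comedy (id 1, parent=NULL, level 6).
Iteration 7: parent is NULL; no match; recursion stops.

Comedy, Drama, Games, Horror, SciFi, Science, Video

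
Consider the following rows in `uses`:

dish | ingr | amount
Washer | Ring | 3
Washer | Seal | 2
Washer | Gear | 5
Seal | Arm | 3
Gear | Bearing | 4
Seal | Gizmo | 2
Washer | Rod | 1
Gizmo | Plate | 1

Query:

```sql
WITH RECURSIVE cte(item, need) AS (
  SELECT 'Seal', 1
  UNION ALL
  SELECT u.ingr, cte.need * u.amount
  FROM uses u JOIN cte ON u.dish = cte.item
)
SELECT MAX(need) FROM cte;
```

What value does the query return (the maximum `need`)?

3

Base: (Seal, need=1).
Iteration 1: components of {Seal} -> Arm = 1*3 = 3, Gizmo = 1*2 = 2.
Iteration 2: components of {Arm,Gizmo} -> Plate = 2*1 = 2.
Iteration 3: no further components; recursion stops.
need values: 1, 3, 2, 2; the maximum is 3.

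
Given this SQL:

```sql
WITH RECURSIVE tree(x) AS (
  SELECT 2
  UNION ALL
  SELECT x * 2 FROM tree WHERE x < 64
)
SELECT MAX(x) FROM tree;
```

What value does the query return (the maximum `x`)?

64

Base: x=2.
Iteration 1: 2 < 64 holds -> x = 2 * 2 = 4.
Iteration 2: 4 < 64 holds -> x = 4 * 2 = 8.
Iteration 3: 8 < 64 holds -> x = 8 * 2 = 16.
Iteration 4: 16 < 64 holds -> x = 16 * 2 = 32.
Iteration 5: 32 < 64 holds -> x = 32 * 2 = 64.
Iteration 6: 64 < 64 fails; recursion stops.
x values: 2, 4, 8, 16, 32, 64; the maximum is 64.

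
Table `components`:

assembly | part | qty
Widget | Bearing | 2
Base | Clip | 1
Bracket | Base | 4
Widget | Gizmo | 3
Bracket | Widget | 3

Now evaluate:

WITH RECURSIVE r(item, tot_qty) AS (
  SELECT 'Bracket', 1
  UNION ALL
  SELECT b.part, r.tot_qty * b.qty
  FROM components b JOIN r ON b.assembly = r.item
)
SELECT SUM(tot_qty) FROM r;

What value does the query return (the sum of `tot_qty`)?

Base: (Bracket, tot_qty=1).
Iteration 1: components of {Bracket} -> Base = 1*4 = 4, Widget = 1*3 = 3.
Iteration 2: components of {Base,Widget} -> Bearing = 3*2 = 6, Clip = 4*1 = 4, Gizmo = 3*3 = 9.
Iteration 3: no further components; recursion stops.
SUM(tot_qty) = 1 + 4 + 3 + 4 + 9 + 6 = 27.

27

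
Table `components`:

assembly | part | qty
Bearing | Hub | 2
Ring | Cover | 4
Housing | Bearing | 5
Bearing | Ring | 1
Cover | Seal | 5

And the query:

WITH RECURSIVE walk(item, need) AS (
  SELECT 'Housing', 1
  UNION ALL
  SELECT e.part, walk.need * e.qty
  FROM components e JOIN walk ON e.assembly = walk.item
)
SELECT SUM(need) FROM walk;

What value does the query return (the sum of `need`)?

Base: (Housing, need=1).
Iteration 1: components of {Housing} -> Bearing = 1*5 = 5.
Iteration 2: components of {Bearing} -> Hub = 5*2 = 10, Ring = 5*1 = 5.
Iteration 3: components of {Hub,Ring} -> Cover = 5*4 = 20.
Iteration 4: components of {Cover} -> Seal = 20*5 = 100.
Iteration 5: no further components; recursion stops.
SUM(need) = 1 + 5 + 5 + 10 + 20 + 100 = 141.

141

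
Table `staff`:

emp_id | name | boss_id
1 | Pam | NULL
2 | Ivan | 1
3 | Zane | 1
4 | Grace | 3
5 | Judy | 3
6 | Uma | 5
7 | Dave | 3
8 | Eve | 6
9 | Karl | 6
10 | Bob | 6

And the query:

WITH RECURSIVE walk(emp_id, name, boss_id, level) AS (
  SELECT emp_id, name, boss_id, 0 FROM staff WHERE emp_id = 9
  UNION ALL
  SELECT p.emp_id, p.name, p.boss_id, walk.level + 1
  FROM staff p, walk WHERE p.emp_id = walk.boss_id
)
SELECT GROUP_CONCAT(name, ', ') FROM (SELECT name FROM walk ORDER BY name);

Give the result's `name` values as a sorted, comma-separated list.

Judy, Karl, Pam, Uma, Zane

Base: emp_id=9 (Karl), boss_id=6, level 0.
Iteration 1: join on emp_id=6 -> Uma (id 6, boss_id=5, level 1).
Iteration 2: join on emp_id=5 -> Judy (id 5, boss_id=3, level 2).
Iteration 3: join on emp_id=3 -> Zane (id 3, boss_id=1, level 3).
Iteration 4: join on emp_id=1 -> Pam (id 1, boss_id=NULL, level 4).
Iteration 5: boss_id is NULL; no match; recursion stops.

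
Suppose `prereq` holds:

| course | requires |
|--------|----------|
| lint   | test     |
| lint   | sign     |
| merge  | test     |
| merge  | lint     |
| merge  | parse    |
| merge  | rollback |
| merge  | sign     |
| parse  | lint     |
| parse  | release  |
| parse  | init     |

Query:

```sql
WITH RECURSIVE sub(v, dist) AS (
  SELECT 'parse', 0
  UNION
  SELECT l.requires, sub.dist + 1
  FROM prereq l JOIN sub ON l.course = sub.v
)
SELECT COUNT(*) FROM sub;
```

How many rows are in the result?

6

Base: (parse, dist=0).
Iteration 1: edges from {parse} -> (init, dist=1), (lint, dist=1), (release, dist=1).
Iteration 2: edges from {init,lint,release} -> (sign, dist=2), (test, dist=2).
Iteration 3: no outgoing edges from {sign,test}; recursion stops.
Total rows emitted: 6.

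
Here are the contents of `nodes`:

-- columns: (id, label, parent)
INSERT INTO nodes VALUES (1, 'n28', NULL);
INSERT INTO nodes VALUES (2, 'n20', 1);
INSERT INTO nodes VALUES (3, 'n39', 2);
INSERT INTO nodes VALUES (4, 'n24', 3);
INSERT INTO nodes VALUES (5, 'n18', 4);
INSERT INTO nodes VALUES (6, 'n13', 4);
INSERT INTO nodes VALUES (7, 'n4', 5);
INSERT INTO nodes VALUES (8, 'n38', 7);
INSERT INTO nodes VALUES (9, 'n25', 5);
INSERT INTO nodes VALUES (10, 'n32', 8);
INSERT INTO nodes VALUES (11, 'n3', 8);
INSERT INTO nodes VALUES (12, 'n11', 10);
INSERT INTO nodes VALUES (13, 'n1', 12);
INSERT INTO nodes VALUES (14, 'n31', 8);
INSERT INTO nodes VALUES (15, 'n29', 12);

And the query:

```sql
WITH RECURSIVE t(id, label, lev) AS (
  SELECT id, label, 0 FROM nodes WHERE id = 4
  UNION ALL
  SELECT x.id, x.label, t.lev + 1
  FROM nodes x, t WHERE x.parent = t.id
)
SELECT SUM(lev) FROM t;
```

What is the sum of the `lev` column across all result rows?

Base: id=4 (n24) at lev 0.
Iteration 1: rows with parent in {4} -> n18 (id 5, lev 1), n13 (id 6, lev 1).
Iteration 2: rows with parent in {5,6} -> n4 (id 7, lev 2), n25 (id 9, lev 2).
Iteration 3: rows with parent in {7,9} -> n38 (id 8, lev 3).
Iteration 4: rows with parent in {8} -> n32 (id 10, lev 4), n3 (id 11, lev 4), n31 (id 14, lev 4).
Iteration 5: rows with parent in {10,11,14} -> n11 (id 12, lev 5).
Iteration 6: rows with parent in {12} -> n1 (id 13, lev 6), n29 (id 15, lev 6).
Iteration 7: no rows with parent in {13,15}; recursion stops.
SUM(lev) = 0 + 1 + 1 + 2 + 2 + 3 + 4 + 4 + 4 + 5 + 6 + 6 = 38.

38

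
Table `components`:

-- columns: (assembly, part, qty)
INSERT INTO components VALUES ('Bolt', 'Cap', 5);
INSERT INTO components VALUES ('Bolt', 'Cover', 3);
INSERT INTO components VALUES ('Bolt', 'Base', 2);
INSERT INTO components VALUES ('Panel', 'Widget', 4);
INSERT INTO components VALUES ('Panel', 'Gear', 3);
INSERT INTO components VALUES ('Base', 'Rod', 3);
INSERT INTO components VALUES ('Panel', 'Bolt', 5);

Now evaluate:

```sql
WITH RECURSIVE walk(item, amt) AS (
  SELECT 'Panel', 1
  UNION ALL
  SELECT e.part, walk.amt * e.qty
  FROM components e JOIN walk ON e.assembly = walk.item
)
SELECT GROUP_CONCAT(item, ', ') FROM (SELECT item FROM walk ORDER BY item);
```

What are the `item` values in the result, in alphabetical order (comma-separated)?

Base, Bolt, Cap, Cover, Gear, Panel, Rod, Widget

Base: (Panel, amt=1).
Iteration 1: components of {Panel} -> Bolt = 1*5 = 5, Gear = 1*3 = 3, Widget = 1*4 = 4.
Iteration 2: components of {Bolt,Gear,Widget} -> Base = 5*2 = 10, Cap = 5*5 = 25, Cover = 5*3 = 15.
Iteration 3: components of {Base,Cap,Cover} -> Rod = 10*3 = 30.
Iteration 4: no further components; recursion stops.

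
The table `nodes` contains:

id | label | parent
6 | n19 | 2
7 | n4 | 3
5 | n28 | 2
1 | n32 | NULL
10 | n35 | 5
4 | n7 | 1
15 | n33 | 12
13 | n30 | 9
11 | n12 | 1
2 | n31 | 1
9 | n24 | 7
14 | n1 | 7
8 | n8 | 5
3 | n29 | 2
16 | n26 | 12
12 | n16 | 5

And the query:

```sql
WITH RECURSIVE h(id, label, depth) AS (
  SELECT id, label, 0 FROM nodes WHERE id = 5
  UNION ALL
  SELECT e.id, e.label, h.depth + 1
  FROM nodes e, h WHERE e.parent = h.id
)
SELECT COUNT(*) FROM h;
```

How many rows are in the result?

Base: id=5 (n28) at depth 0.
Iteration 1: rows with parent in {5} -> n8 (id 8, depth 1), n35 (id 10, depth 1), n16 (id 12, depth 1).
Iteration 2: rows with parent in {8,10,12} -> n33 (id 15, depth 2), n26 (id 16, depth 2).
Iteration 3: no rows with parent in {15,16}; recursion stops.
Total rows emitted: 6.

6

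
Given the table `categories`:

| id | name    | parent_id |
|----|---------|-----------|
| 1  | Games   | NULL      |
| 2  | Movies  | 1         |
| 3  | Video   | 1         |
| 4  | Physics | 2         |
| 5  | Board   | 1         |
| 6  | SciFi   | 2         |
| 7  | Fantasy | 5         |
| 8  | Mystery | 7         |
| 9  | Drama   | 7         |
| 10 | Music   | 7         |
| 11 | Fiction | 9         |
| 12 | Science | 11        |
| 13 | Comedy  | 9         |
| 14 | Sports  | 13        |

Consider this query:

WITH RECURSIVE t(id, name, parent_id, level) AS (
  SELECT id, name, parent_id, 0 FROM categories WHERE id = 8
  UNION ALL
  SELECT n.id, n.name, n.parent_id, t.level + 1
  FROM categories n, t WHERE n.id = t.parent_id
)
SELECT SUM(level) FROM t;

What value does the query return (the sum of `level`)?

Base: id=8 (Mystery), parent_id=7, level 0.
Iteration 1: join on id=7 -> Fantasy (id 7, parent_id=5, level 1).
Iteration 2: join on id=5 -> Board (id 5, parent_id=1, level 2).
Iteration 3: join on id=1 -> Games (id 1, parent_id=NULL, level 3).
Iteration 4: parent_id is NULL; no match; recursion stops.
SUM(level) = 0 + 1 + 2 + 3 = 6.

6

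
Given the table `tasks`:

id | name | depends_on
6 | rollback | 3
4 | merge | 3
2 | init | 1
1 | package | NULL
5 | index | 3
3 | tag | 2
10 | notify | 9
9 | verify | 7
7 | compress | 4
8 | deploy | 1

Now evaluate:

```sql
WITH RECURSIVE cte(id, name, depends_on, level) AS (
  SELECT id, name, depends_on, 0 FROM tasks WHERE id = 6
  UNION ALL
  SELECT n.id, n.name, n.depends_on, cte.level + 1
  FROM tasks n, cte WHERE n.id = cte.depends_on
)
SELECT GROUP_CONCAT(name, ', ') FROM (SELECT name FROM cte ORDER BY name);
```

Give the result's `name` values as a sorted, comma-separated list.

init, package, rollback, tag

Base: id=6 (rollback), depends_on=3, level 0.
Iteration 1: join on id=3 -> tag (id 3, depends_on=2, level 1).
Iteration 2: join on id=2 -> init (id 2, depends_on=1, level 2).
Iteration 3: join on id=1 -> package (id 1, depends_on=NULL, level 3).
Iteration 4: depends_on is NULL; no match; recursion stops.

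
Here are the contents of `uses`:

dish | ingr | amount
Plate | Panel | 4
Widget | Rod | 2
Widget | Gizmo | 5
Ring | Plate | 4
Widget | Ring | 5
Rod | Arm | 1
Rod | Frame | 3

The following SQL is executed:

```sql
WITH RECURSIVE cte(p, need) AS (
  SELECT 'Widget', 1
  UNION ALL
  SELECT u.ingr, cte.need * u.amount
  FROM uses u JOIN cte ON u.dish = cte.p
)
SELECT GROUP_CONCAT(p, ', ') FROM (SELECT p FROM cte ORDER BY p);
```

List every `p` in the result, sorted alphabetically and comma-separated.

Base: (Widget, need=1).
Iteration 1: components of {Widget} -> Gizmo = 1*5 = 5, Ring = 1*5 = 5, Rod = 1*2 = 2.
Iteration 2: components of {Gizmo,Ring,Rod} -> Arm = 2*1 = 2, Frame = 2*3 = 6, Plate = 5*4 = 20.
Iteration 3: components of {Arm,Frame,Plate} -> Panel = 20*4 = 80.
Iteration 4: no further components; recursion stops.

Arm, Frame, Gizmo, Panel, Plate, Ring, Rod, Widget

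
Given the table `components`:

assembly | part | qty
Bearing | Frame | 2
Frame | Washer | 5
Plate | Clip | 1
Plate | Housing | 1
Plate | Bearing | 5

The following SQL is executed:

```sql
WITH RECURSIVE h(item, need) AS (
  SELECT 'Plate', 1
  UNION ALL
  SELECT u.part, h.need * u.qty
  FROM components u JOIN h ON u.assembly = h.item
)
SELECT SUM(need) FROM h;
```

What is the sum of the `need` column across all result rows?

Base: (Plate, need=1).
Iteration 1: components of {Plate} -> Bearing = 1*5 = 5, Clip = 1*1 = 1, Housing = 1*1 = 1.
Iteration 2: components of {Bearing,Clip,Housing} -> Frame = 5*2 = 10.
Iteration 3: components of {Frame} -> Washer = 10*5 = 50.
Iteration 4: no further components; recursion stops.
SUM(need) = 1 + 1 + 5 + 1 + 10 + 50 = 68.

68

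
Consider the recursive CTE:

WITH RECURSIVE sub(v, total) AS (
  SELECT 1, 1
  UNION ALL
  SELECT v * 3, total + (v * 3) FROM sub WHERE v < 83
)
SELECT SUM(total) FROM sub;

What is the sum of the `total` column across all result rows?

Base: v=1, total=1.
Iteration 1: 1 < 83 holds -> v = 1 * 3 = 3, total = 1 + 3 = 4.
Iteration 2: 3 < 83 holds -> v = 3 * 3 = 9, total = 4 + 9 = 13.
Iteration 3: 9 < 83 holds -> v = 9 * 3 = 27, total = 13 + 27 = 40.
Iteration 4: 27 < 83 holds -> v = 27 * 3 = 81, total = 40 + 81 = 121.
Iteration 5: 81 < 83 holds -> v = 81 * 3 = 243, total = 121 + 243 = 364.
Iteration 6: 243 < 83 fails; recursion stops.
SUM(total) = 1 + 4 + 13 + 40 + 121 + 364 = 543.

543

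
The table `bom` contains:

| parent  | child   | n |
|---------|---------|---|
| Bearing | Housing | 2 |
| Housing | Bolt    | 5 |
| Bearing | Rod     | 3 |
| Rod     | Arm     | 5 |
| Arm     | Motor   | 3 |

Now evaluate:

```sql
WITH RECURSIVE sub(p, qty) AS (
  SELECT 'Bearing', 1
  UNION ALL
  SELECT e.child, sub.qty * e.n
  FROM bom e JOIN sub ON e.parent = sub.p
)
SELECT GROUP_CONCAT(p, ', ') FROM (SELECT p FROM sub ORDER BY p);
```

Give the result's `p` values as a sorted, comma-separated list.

Arm, Bearing, Bolt, Housing, Motor, Rod

Base: (Bearing, qty=1).
Iteration 1: components of {Bearing} -> Housing = 1*2 = 2, Rod = 1*3 = 3.
Iteration 2: components of {Housing,Rod} -> Arm = 3*5 = 15, Bolt = 2*5 = 10.
Iteration 3: components of {Arm,Bolt} -> Motor = 15*3 = 45.
Iteration 4: no further components; recursion stops.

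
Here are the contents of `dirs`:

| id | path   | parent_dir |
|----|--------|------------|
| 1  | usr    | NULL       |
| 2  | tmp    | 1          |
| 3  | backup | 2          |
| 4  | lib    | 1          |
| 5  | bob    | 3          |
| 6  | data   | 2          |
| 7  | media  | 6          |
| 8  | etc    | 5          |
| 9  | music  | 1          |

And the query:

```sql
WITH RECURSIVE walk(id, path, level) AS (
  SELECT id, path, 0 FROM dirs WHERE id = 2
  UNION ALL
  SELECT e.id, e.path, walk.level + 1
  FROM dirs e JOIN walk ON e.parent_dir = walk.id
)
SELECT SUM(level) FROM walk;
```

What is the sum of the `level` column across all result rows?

Base: id=2 (tmp) at level 0.
Iteration 1: rows with parent_dir in {2} -> backup (id 3, level 1), data (id 6, level 1).
Iteration 2: rows with parent_dir in {3,6} -> bob (id 5, level 2), media (id 7, level 2).
Iteration 3: rows with parent_dir in {5,7} -> etc (id 8, level 3).
Iteration 4: no rows with parent_dir in {8}; recursion stops.
SUM(level) = 0 + 1 + 1 + 2 + 2 + 3 = 9.

9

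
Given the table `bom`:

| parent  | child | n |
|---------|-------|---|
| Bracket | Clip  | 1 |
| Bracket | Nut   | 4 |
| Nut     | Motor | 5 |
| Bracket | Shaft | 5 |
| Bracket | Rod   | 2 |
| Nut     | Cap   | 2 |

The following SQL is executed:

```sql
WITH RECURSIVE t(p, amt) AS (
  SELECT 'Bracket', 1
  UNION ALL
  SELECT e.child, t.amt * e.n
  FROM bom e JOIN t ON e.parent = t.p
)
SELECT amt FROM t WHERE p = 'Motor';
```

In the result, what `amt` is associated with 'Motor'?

20

Base: (Bracket, amt=1).
Iteration 1: components of {Bracket} -> Clip = 1*1 = 1, Nut = 1*4 = 4, Rod = 1*2 = 2, Shaft = 1*5 = 5.
Iteration 2: components of {Clip,Nut,Rod,Shaft} -> Cap = 4*2 = 8, Motor = 4*5 = 20.
Iteration 3: no further components; recursion stops.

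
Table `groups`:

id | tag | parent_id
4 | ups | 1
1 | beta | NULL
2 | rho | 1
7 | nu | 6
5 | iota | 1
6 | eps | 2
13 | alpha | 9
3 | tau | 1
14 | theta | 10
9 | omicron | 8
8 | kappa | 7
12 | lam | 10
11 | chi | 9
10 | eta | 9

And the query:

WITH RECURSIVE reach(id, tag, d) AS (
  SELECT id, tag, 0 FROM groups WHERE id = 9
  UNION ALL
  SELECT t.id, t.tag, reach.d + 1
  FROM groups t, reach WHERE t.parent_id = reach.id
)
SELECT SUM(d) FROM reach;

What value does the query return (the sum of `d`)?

7

Base: id=9 (omicron) at d 0.
Iteration 1: rows with parent_id in {9} -> eta (id 10, d 1), chi (id 11, d 1), alpha (id 13, d 1).
Iteration 2: rows with parent_id in {10,11,13} -> lam (id 12, d 2), theta (id 14, d 2).
Iteration 3: no rows with parent_id in {12,14}; recursion stops.
SUM(d) = 0 + 1 + 1 + 1 + 2 + 2 = 7.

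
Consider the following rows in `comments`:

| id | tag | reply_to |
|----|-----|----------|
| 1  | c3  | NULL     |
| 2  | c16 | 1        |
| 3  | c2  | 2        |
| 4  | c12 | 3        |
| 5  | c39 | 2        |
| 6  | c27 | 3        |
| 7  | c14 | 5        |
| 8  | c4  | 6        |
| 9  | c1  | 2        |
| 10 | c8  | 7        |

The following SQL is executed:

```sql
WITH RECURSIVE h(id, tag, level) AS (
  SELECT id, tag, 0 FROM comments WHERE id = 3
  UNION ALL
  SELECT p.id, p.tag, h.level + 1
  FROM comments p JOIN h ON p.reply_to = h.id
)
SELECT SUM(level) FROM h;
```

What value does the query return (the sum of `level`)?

Base: id=3 (c2) at level 0.
Iteration 1: rows with reply_to in {3} -> c12 (id 4, level 1), c27 (id 6, level 1).
Iteration 2: rows with reply_to in {4,6} -> c4 (id 8, level 2).
Iteration 3: no rows with reply_to in {8}; recursion stops.
SUM(level) = 0 + 1 + 1 + 2 = 4.

4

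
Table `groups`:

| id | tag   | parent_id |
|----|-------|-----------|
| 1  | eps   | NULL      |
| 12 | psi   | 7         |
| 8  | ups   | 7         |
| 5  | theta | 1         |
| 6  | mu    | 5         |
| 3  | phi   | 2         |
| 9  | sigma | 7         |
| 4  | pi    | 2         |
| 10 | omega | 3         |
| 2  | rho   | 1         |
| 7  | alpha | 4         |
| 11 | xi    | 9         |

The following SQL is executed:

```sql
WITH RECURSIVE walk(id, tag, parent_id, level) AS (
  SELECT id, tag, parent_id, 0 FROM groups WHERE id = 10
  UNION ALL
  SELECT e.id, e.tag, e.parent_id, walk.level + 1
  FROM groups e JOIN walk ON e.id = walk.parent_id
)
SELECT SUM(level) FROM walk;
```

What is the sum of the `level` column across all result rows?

Base: id=10 (omega), parent_id=3, level 0.
Iteration 1: join on id=3 -> phi (id 3, parent_id=2, level 1).
Iteration 2: join on id=2 -> rho (id 2, parent_id=1, level 2).
Iteration 3: join on id=1 -> eps (id 1, parent_id=NULL, level 3).
Iteration 4: parent_id is NULL; no match; recursion stops.
SUM(level) = 0 + 1 + 2 + 3 = 6.

6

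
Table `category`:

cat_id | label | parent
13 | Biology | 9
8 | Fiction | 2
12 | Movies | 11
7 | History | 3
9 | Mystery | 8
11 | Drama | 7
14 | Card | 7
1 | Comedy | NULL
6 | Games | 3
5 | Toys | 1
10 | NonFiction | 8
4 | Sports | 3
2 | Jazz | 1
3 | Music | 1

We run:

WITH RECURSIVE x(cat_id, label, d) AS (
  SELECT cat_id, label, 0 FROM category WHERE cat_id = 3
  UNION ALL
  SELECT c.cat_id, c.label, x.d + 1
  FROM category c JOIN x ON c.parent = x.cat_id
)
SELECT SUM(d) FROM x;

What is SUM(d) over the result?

Base: cat_id=3 (Music) at d 0.
Iteration 1: rows with parent in {3} -> Sports (id 4, d 1), Games (id 6, d 1), History (id 7, d 1).
Iteration 2: rows with parent in {4,6,7} -> Drama (id 11, d 2), Card (id 14, d 2).
Iteration 3: rows with parent in {11,14} -> Movies (id 12, d 3).
Iteration 4: no rows with parent in {12}; recursion stops.
SUM(d) = 0 + 1 + 1 + 1 + 2 + 2 + 3 = 10.

10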